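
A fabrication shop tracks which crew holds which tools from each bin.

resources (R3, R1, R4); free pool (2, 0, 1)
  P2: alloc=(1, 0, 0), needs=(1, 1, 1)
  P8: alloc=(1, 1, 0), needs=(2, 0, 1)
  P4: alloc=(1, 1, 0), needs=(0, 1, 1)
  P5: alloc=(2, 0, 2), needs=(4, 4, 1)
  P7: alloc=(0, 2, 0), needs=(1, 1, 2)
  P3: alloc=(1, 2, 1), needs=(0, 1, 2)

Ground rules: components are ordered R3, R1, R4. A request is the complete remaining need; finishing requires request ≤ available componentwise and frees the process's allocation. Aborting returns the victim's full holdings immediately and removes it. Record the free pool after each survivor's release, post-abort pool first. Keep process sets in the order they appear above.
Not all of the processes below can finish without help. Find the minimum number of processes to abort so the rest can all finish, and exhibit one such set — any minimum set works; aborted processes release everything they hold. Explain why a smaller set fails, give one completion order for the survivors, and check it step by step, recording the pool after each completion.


Minimum abort set: P5.
Key observation: P7 was stuck for good until P5 gave back (2, 0, 2); in the order shown it finishes at step 4.
Minimality: the empty abort set fails — the state is deadlocked as it stands.
Survivors finish in the order: P8, P2, P4, P7, P3. Check, step by step (pool after the aborts first):
  pool = (4, 0, 3)
  P8 needs (2, 0, 1) <= (4, 0, 3) -> finishes; pool += (1, 1, 0) = (5, 1, 3)
  P2 needs (1, 1, 1) <= (5, 1, 3) -> finishes; pool += (1, 0, 0) = (6, 1, 3)
  P4 needs (0, 1, 1) <= (6, 1, 3) -> finishes; pool += (1, 1, 0) = (7, 2, 3)
  P7 needs (1, 1, 2) <= (7, 2, 3) -> finishes; pool += (0, 2, 0) = (7, 4, 3)
  P3 needs (0, 1, 2) <= (7, 4, 3) -> finishes; pool += (1, 2, 1) = (8, 6, 4)


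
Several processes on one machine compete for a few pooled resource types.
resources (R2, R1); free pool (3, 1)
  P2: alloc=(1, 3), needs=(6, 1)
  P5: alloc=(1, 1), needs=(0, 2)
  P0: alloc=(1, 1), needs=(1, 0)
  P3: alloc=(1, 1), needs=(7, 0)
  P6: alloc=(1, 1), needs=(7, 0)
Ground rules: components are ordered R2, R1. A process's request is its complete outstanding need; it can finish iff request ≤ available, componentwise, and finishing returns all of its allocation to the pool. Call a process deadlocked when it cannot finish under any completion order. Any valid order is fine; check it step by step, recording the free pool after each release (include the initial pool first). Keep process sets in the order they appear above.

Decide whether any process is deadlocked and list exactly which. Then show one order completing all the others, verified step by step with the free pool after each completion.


The deadlocked set is P2, P3 and P6.
Key observation: no order helps: past P0, P5, the free pool tops out at (5, 3), below what each blocked process needs in R2.
One completion order for the rest: P0, P5. Check, step by step:
  pool = (3, 1)
  run P0 (needs (1, 0), free (3, 1)); after release of (1, 1) the pool is (4, 2)
  run P5 (needs (0, 2), free (4, 2)); after release of (1, 1) the pool is (5, 3)
The blocked processes can never fit:
  P2 still needs (6, 1) but only (5, 3) is free — short on R2
  P3 still needs (7, 0) but only (5, 3) is free — short on R2
  P6 still needs (7, 0) but only (5, 3) is free — short on R2


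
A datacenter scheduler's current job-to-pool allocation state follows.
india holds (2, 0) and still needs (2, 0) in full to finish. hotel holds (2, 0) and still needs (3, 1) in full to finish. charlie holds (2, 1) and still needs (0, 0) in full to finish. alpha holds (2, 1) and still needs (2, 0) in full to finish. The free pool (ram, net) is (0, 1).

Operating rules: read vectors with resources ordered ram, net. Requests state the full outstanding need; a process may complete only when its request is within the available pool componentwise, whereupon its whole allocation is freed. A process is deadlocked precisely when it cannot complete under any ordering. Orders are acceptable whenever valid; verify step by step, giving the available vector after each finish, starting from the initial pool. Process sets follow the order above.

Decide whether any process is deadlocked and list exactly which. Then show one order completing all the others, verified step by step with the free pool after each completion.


The deadlocked set is empty.
Key observation: charlie leads a chain of completions in which each release enables another process.
The rest can finish in the order charlie, india, hotel, alpha. Walking it through:
  pool = (0, 1)
  charlie: need (0, 0) fits (0, 1); releases (2, 1), pool now (2, 2)
  india: need (2, 0) fits (2, 2); releases (2, 0), pool now (4, 2)
  hotel: need (3, 1) fits (4, 2); releases (2, 0), pool now (6, 2)
  alpha: need (2, 0) fits (6, 2); releases (2, 1), pool now (8, 3)


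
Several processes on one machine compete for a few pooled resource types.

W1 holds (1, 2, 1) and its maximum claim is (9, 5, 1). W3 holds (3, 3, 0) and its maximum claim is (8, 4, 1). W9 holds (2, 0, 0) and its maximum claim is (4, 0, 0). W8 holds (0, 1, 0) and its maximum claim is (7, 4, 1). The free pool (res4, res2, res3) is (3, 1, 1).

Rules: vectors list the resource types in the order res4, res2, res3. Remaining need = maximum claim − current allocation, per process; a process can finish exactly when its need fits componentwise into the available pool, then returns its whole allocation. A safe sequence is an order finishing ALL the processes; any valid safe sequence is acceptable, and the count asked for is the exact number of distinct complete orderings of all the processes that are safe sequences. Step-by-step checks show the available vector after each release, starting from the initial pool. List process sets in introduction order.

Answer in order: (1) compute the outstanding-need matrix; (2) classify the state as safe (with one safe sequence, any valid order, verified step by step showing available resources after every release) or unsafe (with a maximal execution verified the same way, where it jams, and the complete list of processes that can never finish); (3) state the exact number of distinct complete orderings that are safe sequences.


(1) Need matrix, components ordered res4, res2, res3:
  W1: (8, 3, 0)
  W3: (5, 1, 1)
  W9: (2, 0, 0)
  W8: (7, 3, 1)
(2) SAFE, for example via the order W9, W3, W8, W1.
Key observation: the first exact fit in this order is W3 — it needs (5, 1, 1) with (5, 1, 1) free, meeting a requested resource to the last unit.
Check, step by step:
  pool = (3, 1, 1)
  run W9 (needs (2, 0, 0), free (3, 1, 1)); after release of (2, 0, 0) the pool is (5, 1, 1)
  run W3 (needs (5, 1, 1), free (5, 1, 1)); after release of (3, 3, 0) the pool is (8, 4, 1)
  run W8 (needs (7, 3, 1), free (8, 4, 1)); after release of (0, 1, 0) the pool is (8, 5, 1)
  run W1 (needs (8, 3, 0), free (8, 5, 1)); after release of (1, 2, 1) the pool is (9, 7, 2)
(3) The exact count: 2 of the possible complete orderings are safe sequences.


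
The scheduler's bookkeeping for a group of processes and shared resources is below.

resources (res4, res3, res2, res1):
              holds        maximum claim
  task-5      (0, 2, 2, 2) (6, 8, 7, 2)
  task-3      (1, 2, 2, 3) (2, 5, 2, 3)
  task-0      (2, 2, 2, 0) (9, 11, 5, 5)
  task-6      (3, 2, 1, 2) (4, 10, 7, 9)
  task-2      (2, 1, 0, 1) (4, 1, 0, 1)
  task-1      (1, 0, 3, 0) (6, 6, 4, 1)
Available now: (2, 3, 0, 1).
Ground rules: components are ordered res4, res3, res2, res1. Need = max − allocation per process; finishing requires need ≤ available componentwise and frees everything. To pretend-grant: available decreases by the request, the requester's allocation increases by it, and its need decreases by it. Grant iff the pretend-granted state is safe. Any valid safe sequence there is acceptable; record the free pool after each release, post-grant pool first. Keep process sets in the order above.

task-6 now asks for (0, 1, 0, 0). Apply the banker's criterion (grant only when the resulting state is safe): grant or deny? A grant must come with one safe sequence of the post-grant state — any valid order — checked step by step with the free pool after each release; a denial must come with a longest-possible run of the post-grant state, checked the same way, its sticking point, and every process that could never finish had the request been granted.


DENY: after the grant no complete ordering would exist.
Key observation: after task-2, task-3 complete, (5, 5, 2, 5) is the best the pool ever gets, yet each leftover process wants more res3.
After a pretend grant, a maximal execution: task-2, task-3 — then nothing else fits. Verifying each step:
  pool = (2, 2, 0, 1)
  task-2: need (2, 0, 0, 0) fits (2, 2, 0, 1); releases (2, 1, 0, 1), pool now (4, 3, 0, 2)
  task-3: need (1, 3, 0, 0) fits (4, 3, 0, 2); releases (1, 2, 2, 3), pool now (5, 5, 2, 5)
  blocked: task-5 wants (6, 6, 5, 0), pool (5, 5, 2, 5) — not enough res4, res3 and res2
  blocked: task-0 wants (7, 9, 3, 5), pool (5, 5, 2, 5) — not enough res4, res3 and res2
  blocked: task-6 wants (1, 7, 6, 7), pool (5, 5, 2, 5) — not enough res3, res2 and res1
  blocked: task-1 wants (5, 6, 1, 1), pool (5, 5, 2, 5) — not enough res3
Processes that could never finish after the grant: task-5, task-0, task-6 and task-1.


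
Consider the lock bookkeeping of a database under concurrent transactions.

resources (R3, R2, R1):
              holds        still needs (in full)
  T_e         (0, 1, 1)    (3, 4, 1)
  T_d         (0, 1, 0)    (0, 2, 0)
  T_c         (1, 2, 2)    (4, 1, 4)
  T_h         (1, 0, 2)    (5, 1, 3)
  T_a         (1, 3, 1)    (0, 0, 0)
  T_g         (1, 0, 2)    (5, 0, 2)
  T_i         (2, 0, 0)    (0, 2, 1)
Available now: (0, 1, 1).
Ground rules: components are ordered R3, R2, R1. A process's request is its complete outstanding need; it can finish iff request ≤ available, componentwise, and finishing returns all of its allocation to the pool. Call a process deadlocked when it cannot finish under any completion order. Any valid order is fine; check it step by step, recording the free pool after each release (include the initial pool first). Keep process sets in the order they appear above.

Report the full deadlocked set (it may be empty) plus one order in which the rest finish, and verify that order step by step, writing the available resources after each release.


Deadlocked set: T_c, T_h and T_g.
Key observation: after T_a, T_i, T_d, T_e complete, (3, 6, 3) is the best the pool ever gets, yet each leftover process wants more R3.
A valid finishing order for the others: T_a, T_i, T_d, T_e. Step-by-step check:
  pool = (0, 1, 1)
  T_a needs (0, 0, 0) <= (0, 1, 1) -> finishes; pool += (1, 3, 1) = (1, 4, 2)
  T_i needs (0, 2, 1) <= (1, 4, 2) -> finishes; pool += (2, 0, 0) = (3, 4, 2)
  T_d needs (0, 2, 0) <= (3, 4, 2) -> finishes; pool += (0, 1, 0) = (3, 5, 2)
  T_e needs (3, 4, 1) <= (3, 5, 2) -> finishes; pool += (0, 1, 1) = (3, 6, 3)
The stuck group stays short no matter what:
  T_c still needs (4, 1, 4) but only (3, 6, 3) is free — short on R3 and R1
  T_h still needs (5, 1, 3) but only (3, 6, 3) is free — short on R3
  T_g still needs (5, 0, 2) but only (3, 6, 3) is free — short on R3


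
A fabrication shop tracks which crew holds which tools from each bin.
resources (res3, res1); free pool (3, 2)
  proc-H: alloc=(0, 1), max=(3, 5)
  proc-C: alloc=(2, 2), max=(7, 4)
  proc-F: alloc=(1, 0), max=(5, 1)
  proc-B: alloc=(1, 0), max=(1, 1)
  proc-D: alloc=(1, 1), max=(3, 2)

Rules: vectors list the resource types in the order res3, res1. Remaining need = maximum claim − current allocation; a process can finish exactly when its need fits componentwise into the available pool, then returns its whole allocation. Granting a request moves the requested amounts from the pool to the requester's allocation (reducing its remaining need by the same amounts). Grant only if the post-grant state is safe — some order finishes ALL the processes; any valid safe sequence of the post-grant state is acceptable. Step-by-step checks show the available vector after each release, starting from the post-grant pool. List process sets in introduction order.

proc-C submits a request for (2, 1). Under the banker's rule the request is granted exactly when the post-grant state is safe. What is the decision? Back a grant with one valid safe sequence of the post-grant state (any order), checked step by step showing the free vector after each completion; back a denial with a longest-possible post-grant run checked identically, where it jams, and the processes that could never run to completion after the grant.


GRANT: granting preserves safety; a valid post-grant sequence is proc-B, proc-D, proc-C, proc-F, proc-H.
Key observation: post-grant, (1, 1) remains, and an order beginning with proc-B completes everyone.
Check on the post-grant state, step by step:
  pool = (1, 1)
  proc-B needs (0, 1) <= (1, 1) -> finishes; pool += (1, 0) = (2, 1)
  proc-D needs (2, 1) <= (2, 1) -> finishes; pool += (1, 1) = (3, 2)
  proc-C needs (3, 1) <= (3, 2) -> finishes; pool += (4, 3) = (7, 5)
  proc-F needs (4, 1) <= (7, 5) -> finishes; pool += (1, 0) = (8, 5)
  proc-H needs (3, 4) <= (8, 5) -> finishes; pool += (0, 1) = (8, 6)


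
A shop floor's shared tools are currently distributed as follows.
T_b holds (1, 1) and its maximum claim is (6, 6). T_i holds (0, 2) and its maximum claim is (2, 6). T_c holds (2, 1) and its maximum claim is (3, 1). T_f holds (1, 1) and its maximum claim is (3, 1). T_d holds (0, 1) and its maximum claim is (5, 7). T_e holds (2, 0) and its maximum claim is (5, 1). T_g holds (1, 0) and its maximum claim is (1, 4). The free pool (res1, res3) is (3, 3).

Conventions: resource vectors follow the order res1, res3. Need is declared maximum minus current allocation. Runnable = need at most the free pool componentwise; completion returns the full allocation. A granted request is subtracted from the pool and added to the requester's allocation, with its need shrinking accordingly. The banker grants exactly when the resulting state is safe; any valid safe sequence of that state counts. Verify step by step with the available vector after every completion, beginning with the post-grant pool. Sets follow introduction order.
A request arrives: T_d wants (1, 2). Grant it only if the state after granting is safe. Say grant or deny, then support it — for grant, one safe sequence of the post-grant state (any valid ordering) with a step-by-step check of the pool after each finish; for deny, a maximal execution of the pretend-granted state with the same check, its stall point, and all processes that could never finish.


DENY: after the grant no complete ordering would exist.
Key observation: res3 is the bottleneck — with T_f, T_c, T_e done the pool holds (7, 3), short of every remaining need.
Pretend the grant happened; the run T_f, T_c, T_e goes as far as possible. Verifying each step:
  pool = (2, 1)
  T_f needs (2, 0) <= (2, 1) -> finishes; pool += (1, 1) = (3, 2)
  T_c needs (1, 0) <= (3, 2) -> finishes; pool += (2, 1) = (5, 3)
  T_e needs (3, 1) <= (5, 3) -> finishes; pool += (2, 0) = (7, 3)
  T_b cannot run: need (5, 5) vs free (7, 3) (insufficient res3)
  T_i cannot run: need (2, 4) vs free (7, 3) (insufficient res3)
  T_d cannot run: need (4, 4) vs free (7, 3) (insufficient res3)
  T_g cannot run: need (0, 4) vs free (7, 3) (insufficient res3)
Had the request been granted, T_b, T_i, T_d and T_g could never finish.


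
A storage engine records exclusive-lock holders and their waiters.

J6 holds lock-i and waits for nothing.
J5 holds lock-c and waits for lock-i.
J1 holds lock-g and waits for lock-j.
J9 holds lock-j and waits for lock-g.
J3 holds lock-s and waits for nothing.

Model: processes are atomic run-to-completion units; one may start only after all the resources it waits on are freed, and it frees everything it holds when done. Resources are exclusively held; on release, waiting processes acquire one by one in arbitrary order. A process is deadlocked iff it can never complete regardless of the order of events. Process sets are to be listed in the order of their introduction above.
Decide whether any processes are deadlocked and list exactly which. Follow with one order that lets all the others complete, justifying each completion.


Deadlocked set: J1 and J9.
Key observation: nobody on the ring J1 -> J9 -> J1 can start until another member finishes, which never happens; no other process is dragged down with it.
A valid finishing order for the others: J3, J6, J5.
Step-by-step check:
  J3: no waits; runs immediately, freeing lock-s
  J6: no waits; runs immediately, freeing lock-i
  run J5 (all its waits — lock-i — are resolved); releases lock-c


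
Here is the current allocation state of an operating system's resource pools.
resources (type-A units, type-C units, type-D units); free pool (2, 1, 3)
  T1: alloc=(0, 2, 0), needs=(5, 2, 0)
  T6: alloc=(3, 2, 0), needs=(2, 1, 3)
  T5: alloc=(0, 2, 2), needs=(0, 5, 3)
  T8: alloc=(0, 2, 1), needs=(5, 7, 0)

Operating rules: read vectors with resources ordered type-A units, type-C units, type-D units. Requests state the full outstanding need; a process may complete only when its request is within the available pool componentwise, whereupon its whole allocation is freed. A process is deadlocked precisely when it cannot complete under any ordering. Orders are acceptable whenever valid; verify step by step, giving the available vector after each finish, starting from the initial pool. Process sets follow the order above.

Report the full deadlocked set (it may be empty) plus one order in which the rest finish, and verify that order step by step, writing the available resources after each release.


No process is deadlocked.
Key observation: beginning at T6, releases accumulate fast enough that every process eventually fits.
A valid finishing order for the others: T6, T1, T5, T8. Verifying each step:
  pool = (2, 1, 3)
  T6 needs (2, 1, 3) <= (2, 1, 3) -> finishes; pool += (3, 2, 0) = (5, 3, 3)
  T1 needs (5, 2, 0) <= (5, 3, 3) -> finishes; pool += (0, 2, 0) = (5, 5, 3)
  T5 needs (0, 5, 3) <= (5, 5, 3) -> finishes; pool += (0, 2, 2) = (5, 7, 5)
  T8 needs (5, 7, 0) <= (5, 7, 5) -> finishes; pool += (0, 2, 1) = (5, 9, 6)


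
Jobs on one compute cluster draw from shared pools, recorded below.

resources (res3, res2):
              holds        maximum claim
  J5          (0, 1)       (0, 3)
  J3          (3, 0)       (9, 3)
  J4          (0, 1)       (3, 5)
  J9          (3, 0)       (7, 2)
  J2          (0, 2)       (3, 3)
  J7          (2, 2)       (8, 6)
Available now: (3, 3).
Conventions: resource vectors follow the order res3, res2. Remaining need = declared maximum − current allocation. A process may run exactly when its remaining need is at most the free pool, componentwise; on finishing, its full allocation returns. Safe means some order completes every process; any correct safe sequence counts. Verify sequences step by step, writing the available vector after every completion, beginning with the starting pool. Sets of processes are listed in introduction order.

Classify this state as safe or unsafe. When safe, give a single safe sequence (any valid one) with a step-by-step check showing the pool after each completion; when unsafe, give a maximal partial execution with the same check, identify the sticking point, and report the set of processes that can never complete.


UNSAFE.
Key observation: no order helps: past J5, J4, J2, the free pool tops out at (3, 7), below what each blocked process needs in res3.
The run J5, J4, J2 cannot be extended any further. Walking it through:
  pool = (3, 3)
  run J5 (needs (0, 2), free (3, 3)); after release of (0, 1) the pool is (3, 4)
  run J4 (needs (3, 4), free (3, 4)); after release of (0, 1) the pool is (3, 5)
  run J2 (needs (3, 1), free (3, 5)); after release of (0, 2) the pool is (3, 7)
  J3 still needs (6, 3) but only (3, 7) is free — short on res3
  J9 still needs (4, 2) but only (3, 7) is free — short on res3
  J7 still needs (6, 4) but only (3, 7) is free — short on res3
Never able to finish: J3, J9 and J7.


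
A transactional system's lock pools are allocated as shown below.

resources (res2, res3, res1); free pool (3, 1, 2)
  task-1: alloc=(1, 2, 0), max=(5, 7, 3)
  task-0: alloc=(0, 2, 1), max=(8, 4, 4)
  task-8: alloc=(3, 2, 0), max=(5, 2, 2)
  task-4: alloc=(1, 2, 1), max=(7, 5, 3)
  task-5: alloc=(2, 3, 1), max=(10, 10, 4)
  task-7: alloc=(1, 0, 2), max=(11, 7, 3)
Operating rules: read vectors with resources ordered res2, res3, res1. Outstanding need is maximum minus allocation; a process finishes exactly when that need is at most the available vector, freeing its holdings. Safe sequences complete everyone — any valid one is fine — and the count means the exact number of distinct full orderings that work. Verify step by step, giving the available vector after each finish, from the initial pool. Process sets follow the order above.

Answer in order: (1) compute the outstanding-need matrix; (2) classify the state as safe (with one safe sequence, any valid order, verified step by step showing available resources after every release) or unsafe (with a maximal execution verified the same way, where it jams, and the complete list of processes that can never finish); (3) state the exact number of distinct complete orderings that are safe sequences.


(1) Outstanding need per process (order res2, res3, res1):
  task-1: (4, 5, 3)
  task-0: (8, 2, 3)
  task-8: (2, 0, 2)
  task-4: (6, 3, 2)
  task-5: (8, 7, 3)
  task-7: (10, 7, 1)
(2) The state is SAFE; one workable sequence: task-8, task-4, task-1, task-5, task-0, task-7.
Key observation: reading the order forward, task-8 is the first process whose need (2, 0, 2) meets the free pool (3, 1, 2) exactly on a resource it requests.
Verifying each step:
  pool = (3, 1, 2)
  task-8 needs (2, 0, 2) <= (3, 1, 2) -> finishes; pool += (3, 2, 0) = (6, 3, 2)
  task-4 needs (6, 3, 2) <= (6, 3, 2) -> finishes; pool += (1, 2, 1) = (7, 5, 3)
  task-1 needs (4, 5, 3) <= (7, 5, 3) -> finishes; pool += (1, 2, 0) = (8, 7, 3)
  task-5 needs (8, 7, 3) <= (8, 7, 3) -> finishes; pool += (2, 3, 1) = (10, 10, 4)
  task-0 needs (8, 2, 3) <= (10, 10, 4) -> finishes; pool += (0, 2, 1) = (10, 12, 5)
  task-7 needs (10, 7, 1) <= (10, 12, 5) -> finishes; pool += (1, 0, 2) = (11, 12, 7)
(3) The exact count: 3 of the possible complete orderings are safe sequences.


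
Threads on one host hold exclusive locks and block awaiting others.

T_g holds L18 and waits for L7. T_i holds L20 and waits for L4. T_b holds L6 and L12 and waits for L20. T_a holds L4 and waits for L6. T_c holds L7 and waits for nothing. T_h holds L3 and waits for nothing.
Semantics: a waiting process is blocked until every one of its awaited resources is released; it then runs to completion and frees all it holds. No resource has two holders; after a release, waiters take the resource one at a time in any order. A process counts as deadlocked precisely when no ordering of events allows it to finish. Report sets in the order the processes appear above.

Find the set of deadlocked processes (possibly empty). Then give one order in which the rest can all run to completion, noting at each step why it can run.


Deadlocked: T_i, T_b and T_a.
Key observation: the loop T_i -> T_a -> T_b -> T_i blocks itself forever; no other process is dragged down with it.
One completion order for the rest: T_c, T_g, T_h.
Step-by-step check:
  run T_c (it waits on nothing); releases L7
  run T_g (all its waits — L7 — are resolved); releases L18
  run T_h (it waits on nothing); releases L3


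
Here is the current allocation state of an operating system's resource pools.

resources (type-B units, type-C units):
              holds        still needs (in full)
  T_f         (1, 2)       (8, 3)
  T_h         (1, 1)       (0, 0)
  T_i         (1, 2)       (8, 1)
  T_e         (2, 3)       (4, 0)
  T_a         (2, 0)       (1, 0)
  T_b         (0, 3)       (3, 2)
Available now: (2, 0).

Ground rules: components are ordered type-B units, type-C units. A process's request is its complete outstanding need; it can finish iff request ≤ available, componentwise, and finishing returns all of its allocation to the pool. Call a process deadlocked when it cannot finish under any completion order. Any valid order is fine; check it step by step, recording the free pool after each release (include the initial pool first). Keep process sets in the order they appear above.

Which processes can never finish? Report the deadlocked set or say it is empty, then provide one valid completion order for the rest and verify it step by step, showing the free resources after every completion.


Deadlocked set: T_f and T_i.
Key observation: T_a, T_e, T_b, T_h can finish, but then (7, 7) is all there is, and the blocked group's type-B units demands exceed it.
A valid finishing order for the others: T_a, T_e, T_b, T_h. Step-by-step check:
  pool = (2, 0)
  T_a: need (1, 0) fits (2, 0); releases (2, 0), pool now (4, 0)
  T_e: need (4, 0) fits (4, 0); releases (2, 3), pool now (6, 3)
  T_b: need (3, 2) fits (6, 3); releases (0, 3), pool now (6, 6)
  T_h: need (0, 0) fits (6, 6); releases (1, 1), pool now (7, 7)
The stuck group stays short no matter what:
  T_f still needs (8, 3) but only (7, 7) is free — short on type-B units
  T_i still needs (8, 1) but only (7, 7) is free — short on type-B units


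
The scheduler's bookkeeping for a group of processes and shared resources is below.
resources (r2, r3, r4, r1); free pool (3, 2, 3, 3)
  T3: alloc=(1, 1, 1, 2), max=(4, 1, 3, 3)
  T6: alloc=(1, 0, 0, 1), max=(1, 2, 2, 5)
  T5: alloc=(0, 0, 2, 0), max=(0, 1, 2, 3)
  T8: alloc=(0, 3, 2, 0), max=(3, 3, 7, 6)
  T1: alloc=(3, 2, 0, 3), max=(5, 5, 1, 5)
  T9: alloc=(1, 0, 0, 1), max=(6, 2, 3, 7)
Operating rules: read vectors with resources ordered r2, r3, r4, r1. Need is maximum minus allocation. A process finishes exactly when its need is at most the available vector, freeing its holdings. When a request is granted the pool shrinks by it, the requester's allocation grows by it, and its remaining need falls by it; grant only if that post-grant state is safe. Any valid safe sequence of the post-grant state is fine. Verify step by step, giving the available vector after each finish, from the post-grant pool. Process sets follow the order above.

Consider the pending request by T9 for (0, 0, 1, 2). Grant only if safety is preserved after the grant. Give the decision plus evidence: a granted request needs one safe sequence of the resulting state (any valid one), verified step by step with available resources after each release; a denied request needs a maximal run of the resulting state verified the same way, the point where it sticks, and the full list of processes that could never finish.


GRANT — the state after the grant stays safe, e.g. via T3, T1, T5, T6, T9, T8.
Key observation: the grant leaves (3, 2, 2, 1) free — enough for T3, whose release restarts the cascade.
Verifying the post-grant state step by step:
  pool = (3, 2, 2, 1)
  T3: need (3, 0, 2, 1) fits (3, 2, 2, 1); releases (1, 1, 1, 2), pool now (4, 3, 3, 3)
  T1: need (2, 3, 1, 2) fits (4, 3, 3, 3); releases (3, 2, 0, 3), pool now (7, 5, 3, 6)
  T5: need (0, 1, 0, 3) fits (7, 5, 3, 6); releases (0, 0, 2, 0), pool now (7, 5, 5, 6)
  T6: need (0, 2, 2, 4) fits (7, 5, 5, 6); releases (1, 0, 0, 1), pool now (8, 5, 5, 7)
  T9: need (5, 2, 2, 4) fits (8, 5, 5, 7); releases (1, 0, 1, 3), pool now (9, 5, 6, 10)
  T8: need (3, 0, 5, 6) fits (9, 5, 6, 10); releases (0, 3, 2, 0), pool now (9, 8, 8, 10)


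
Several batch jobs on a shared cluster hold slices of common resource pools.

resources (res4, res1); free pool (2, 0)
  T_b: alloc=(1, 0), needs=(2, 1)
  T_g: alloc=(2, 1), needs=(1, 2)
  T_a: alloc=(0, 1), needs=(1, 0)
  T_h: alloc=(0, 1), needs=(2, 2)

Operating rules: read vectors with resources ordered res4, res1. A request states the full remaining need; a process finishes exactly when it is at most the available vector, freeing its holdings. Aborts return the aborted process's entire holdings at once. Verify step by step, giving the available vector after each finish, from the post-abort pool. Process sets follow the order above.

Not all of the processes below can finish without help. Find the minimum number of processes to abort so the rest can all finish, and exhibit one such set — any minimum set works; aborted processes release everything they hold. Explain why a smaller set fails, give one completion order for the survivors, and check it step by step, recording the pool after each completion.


Minimum abort set: T_g.
Key observation: before aborting T_g, T_h was permanently blocked — no order could ever run it; afterwards it completes at step 2.
Why nothing smaller works: aborting no one leaves the state deadlocked as given.
The survivors complete as T_a, T_h, T_b. Step-by-step check (starting from the post-abort pool):
  pool = (4, 1)
  run T_a (needs (1, 0), free (4, 1)); after release of (0, 1) the pool is (4, 2)
  run T_h (needs (2, 2), free (4, 2)); after release of (0, 1) the pool is (4, 3)
  run T_b (needs (2, 1), free (4, 3)); after release of (1, 0) the pool is (5, 3)


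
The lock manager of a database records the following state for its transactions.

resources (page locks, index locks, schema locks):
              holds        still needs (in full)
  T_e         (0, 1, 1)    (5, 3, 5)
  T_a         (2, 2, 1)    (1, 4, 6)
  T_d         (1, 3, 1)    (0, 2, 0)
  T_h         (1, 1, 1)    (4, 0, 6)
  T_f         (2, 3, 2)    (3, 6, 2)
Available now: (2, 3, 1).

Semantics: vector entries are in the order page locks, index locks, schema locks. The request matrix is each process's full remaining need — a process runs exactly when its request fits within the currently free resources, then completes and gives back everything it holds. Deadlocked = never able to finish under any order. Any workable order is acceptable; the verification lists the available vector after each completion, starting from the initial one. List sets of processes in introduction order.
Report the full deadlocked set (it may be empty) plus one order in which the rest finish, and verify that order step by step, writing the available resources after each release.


Deadlocked set: T_e, T_a and T_h.
Key observation: T_d, T_f can finish, but then (5, 9, 4) is all there is, and the blocked group's schema locks demands exceed it.
A valid finishing order for the others: T_d, T_f. Walking it through:
  pool = (2, 3, 1)
  T_d: need (0, 2, 0) fits (2, 3, 1); releases (1, 3, 1), pool now (3, 6, 2)
  T_f: need (3, 6, 2) fits (3, 6, 2); releases (2, 3, 2), pool now (5, 9, 4)
The blocked processes can never fit:
  T_e still needs (5, 3, 5) but only (5, 9, 4) is free — short on schema locks
  T_a still needs (1, 4, 6) but only (5, 9, 4) is free — short on schema locks
  T_h still needs (4, 0, 6) but only (5, 9, 4) is free — short on schema locks


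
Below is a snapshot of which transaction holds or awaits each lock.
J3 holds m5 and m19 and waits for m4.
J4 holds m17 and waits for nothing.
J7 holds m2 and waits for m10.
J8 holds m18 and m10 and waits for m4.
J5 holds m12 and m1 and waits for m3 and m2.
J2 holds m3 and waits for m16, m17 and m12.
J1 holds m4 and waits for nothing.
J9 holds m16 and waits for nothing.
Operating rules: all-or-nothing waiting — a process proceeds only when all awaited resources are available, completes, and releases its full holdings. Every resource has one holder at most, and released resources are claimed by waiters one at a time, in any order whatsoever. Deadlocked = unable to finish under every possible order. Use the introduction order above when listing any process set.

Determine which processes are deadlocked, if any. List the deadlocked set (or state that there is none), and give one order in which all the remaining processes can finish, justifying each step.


Deadlocked set: J5 and J2.
Key observation: the waits loop around J5 -> J2 -> J5 with no way out; no other process is dragged down with it.
The rest can finish in the order J1, J3, J8, J9, J7, J4.
Step-by-step check:
  J1 waits on nothing -> runs at once and releases m4
  J3 waits on m4 — all released -> runs and releases m5 and m19
  J8 waits on m4 — all released -> runs and releases m18 and m10
  J9 waits on nothing -> runs at once and releases m16
  J7 waits on m10 — all released -> runs and releases m2
  J4 waits on nothing -> runs at once and releases m17


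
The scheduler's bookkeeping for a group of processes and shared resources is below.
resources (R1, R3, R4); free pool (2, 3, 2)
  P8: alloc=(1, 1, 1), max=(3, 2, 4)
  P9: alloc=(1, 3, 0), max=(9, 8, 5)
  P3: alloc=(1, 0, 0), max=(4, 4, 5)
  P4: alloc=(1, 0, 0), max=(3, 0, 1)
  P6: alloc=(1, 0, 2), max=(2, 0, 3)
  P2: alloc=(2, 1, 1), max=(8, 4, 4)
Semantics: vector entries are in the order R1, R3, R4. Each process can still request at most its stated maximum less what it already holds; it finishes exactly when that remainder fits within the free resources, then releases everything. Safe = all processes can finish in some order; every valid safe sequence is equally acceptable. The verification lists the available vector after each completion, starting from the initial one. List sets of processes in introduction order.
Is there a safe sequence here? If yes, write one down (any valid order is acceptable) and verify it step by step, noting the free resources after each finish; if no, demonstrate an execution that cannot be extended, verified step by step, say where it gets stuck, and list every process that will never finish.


SAFE — a valid safe sequence is P6, P8, P4, P3, P2, P9.
Key observation: the first exact fit in this order is P3 — it needs (3, 4, 5) with (5, 4, 5) free, meeting a requested resource to the last unit.
Step-by-step check:
  pool = (2, 3, 2)
  run P6 (needs (1, 0, 1), free (2, 3, 2)); after release of (1, 0, 2) the pool is (3, 3, 4)
  run P8 (needs (2, 1, 3), free (3, 3, 4)); after release of (1, 1, 1) the pool is (4, 4, 5)
  run P4 (needs (2, 0, 1), free (4, 4, 5)); after release of (1, 0, 0) the pool is (5, 4, 5)
  run P3 (needs (3, 4, 5), free (5, 4, 5)); after release of (1, 0, 0) the pool is (6, 4, 5)
  run P2 (needs (6, 3, 3), free (6, 4, 5)); after release of (2, 1, 1) the pool is (8, 5, 6)
  run P9 (needs (8, 5, 5), free (8, 5, 6)); after release of (1, 3, 0) the pool is (9, 8, 6)


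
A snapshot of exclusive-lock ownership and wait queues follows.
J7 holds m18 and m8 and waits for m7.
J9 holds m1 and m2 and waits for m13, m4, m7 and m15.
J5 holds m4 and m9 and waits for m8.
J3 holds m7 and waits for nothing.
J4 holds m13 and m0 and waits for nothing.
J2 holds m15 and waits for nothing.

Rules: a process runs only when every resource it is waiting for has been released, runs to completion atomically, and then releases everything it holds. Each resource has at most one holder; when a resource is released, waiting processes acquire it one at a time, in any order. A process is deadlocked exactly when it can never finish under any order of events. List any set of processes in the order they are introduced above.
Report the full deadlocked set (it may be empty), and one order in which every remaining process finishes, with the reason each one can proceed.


The deadlocked set is empty.
Key observation: the wait graph is acyclic; completion cascades from the unblocked processes through everyone else.
The rest can finish in the order J4, J3, J7, J5, J2, J9.
Verifying each step:
  J4: no waits; runs immediately, freeing m13 and m0
  J3: no waits; runs immediately, freeing m7
  J7: everything it awaited (m7) is free; runs, freeing m18 and m8
  J5: everything it awaited (m8) is free; runs, freeing m4 and m9
  J2: no waits; runs immediately, freeing m15
  J9: everything it awaited (m13, m4, m7 and m15) is free; runs, freeing m1 and m2


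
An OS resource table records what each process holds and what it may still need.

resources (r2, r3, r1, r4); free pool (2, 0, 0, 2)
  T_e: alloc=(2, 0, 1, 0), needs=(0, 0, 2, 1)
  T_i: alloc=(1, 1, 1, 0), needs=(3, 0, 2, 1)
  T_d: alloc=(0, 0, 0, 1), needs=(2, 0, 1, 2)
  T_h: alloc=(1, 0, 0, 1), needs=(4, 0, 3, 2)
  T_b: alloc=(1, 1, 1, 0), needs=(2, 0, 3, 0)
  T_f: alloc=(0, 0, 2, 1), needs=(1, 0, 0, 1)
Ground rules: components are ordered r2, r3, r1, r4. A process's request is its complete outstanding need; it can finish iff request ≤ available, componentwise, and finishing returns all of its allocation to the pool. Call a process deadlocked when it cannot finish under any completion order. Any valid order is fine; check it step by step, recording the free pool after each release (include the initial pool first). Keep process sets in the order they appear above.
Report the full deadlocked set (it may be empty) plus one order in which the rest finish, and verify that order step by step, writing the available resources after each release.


Nothing here is deadlocked.
Key observation: T_f fits the free pool immediately, and its release cascades until everyone finishes.
A valid finishing order for the others: T_f, T_e, T_i, T_d, T_h, T_b. Step-by-step check:
  pool = (2, 0, 0, 2)
  run T_f (needs (1, 0, 0, 1), free (2, 0, 0, 2)); after release of (0, 0, 2, 1) the pool is (2, 0, 2, 3)
  run T_e (needs (0, 0, 2, 1), free (2, 0, 2, 3)); after release of (2, 0, 1, 0) the pool is (4, 0, 3, 3)
  run T_i (needs (3, 0, 2, 1), free (4, 0, 3, 3)); after release of (1, 1, 1, 0) the pool is (5, 1, 4, 3)
  run T_d (needs (2, 0, 1, 2), free (5, 1, 4, 3)); after release of (0, 0, 0, 1) the pool is (5, 1, 4, 4)
  run T_h (needs (4, 0, 3, 2), free (5, 1, 4, 4)); after release of (1, 0, 0, 1) the pool is (6, 1, 4, 5)
  run T_b (needs (2, 0, 3, 0), free (6, 1, 4, 5)); after release of (1, 1, 1, 0) the pool is (7, 2, 5, 5)


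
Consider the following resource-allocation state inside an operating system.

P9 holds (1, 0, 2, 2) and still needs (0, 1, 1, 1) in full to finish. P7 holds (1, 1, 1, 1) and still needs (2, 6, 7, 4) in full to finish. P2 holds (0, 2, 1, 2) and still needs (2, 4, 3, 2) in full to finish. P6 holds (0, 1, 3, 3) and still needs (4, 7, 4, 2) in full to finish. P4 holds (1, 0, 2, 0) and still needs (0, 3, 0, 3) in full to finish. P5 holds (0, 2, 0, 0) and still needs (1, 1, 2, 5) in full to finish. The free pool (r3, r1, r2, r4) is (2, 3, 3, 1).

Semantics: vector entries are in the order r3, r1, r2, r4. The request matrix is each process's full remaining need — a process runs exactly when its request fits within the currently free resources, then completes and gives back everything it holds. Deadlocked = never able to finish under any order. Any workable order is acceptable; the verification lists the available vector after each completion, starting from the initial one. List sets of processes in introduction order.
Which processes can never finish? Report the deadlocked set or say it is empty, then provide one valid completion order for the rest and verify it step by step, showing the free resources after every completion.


Deadlocked set: P7, P2, P6 and P5.
Key observation: after P9, P4 the pool peaks at (4, 3, 7, 3), and each blocked process is short somewhere: P7 on r1, r4; P2 on r1; P6 on r1; P5 on r4.
One completion order for the rest: P9, P4. Step-by-step check:
  pool = (2, 3, 3, 1)
  P9: need (0, 1, 1, 1) fits (2, 3, 3, 1); releases (1, 0, 2, 2), pool now (3, 3, 5, 3)
  P4: need (0, 3, 0, 3) fits (3, 3, 5, 3); releases (1, 0, 2, 0), pool now (4, 3, 7, 3)
The stuck group stays short no matter what:
  P7 still needs (2, 6, 7, 4) but only (4, 3, 7, 3) is free — short on r1 and r4
  P2 still needs (2, 4, 3, 2) but only (4, 3, 7, 3) is free — short on r1
  P6 still needs (4, 7, 4, 2) but only (4, 3, 7, 3) is free — short on r1
  P5 still needs (1, 1, 2, 5) but only (4, 3, 7, 3) is free — short on r4


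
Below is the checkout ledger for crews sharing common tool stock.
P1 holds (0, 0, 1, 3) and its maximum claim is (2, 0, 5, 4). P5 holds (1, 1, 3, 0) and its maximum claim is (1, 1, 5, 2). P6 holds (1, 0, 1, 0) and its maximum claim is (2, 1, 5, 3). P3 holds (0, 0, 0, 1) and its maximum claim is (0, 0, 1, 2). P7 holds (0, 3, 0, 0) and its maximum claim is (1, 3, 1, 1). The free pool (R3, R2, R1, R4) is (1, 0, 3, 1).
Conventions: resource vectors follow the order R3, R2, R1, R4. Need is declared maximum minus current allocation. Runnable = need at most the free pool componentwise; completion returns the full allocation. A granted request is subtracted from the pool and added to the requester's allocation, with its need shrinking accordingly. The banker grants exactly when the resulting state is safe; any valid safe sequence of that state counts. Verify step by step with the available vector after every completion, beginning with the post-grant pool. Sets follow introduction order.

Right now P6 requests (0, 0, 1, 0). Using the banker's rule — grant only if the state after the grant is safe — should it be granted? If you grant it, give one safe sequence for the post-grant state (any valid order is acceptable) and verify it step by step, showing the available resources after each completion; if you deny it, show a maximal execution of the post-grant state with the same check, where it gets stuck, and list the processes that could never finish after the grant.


GRANT: granting preserves safety; a valid post-grant sequence is P3, P5, P1, P6, P7.
Key observation: the transfer keeps a workable pool ((1, 0, 2, 1)); P3 starts the safe sequence.
Step-by-step check of the post-grant state:
  pool = (1, 0, 2, 1)
  run P3 (needs (0, 0, 1, 1), free (1, 0, 2, 1)); after release of (0, 0, 0, 1) the pool is (1, 0, 2, 2)
  run P5 (needs (0, 0, 2, 2), free (1, 0, 2, 2)); after release of (1, 1, 3, 0) the pool is (2, 1, 5, 2)
  run P1 (needs (2, 0, 4, 1), free (2, 1, 5, 2)); after release of (0, 0, 1, 3) the pool is (2, 1, 6, 5)
  run P6 (needs (1, 1, 3, 3), free (2, 1, 6, 5)); after release of (1, 0, 2, 0) the pool is (3, 1, 8, 5)
  run P7 (needs (1, 0, 1, 1), free (3, 1, 8, 5)); after release of (0, 3, 0, 0) the pool is (3, 4, 8, 5)
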